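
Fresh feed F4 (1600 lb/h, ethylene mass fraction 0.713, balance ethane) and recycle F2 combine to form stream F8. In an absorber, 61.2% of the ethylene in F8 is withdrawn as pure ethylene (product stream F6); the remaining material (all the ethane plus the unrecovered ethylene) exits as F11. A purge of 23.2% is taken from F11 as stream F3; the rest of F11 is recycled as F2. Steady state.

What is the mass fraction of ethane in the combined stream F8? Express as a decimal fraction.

ethane enters only via F4 and leaves only via the purge: 1600×0.287 = 0.232×(ethane in F11), and the absorber passes all ethane, so ethane in F8 = ethane in F11 = 1979.3 lb/h.
ethylene in F8: m_A = 1600×0.713 + (1−0.232)·(1−0.612)·m_A, so m_A = 1140.8/0.7020 = 1625 lb/h.
F8 = 1625 + 1979.3 = 3604.3 lb/h.
ethane fraction in F8 = 1979.3/3604.3 = 0.549.

0.549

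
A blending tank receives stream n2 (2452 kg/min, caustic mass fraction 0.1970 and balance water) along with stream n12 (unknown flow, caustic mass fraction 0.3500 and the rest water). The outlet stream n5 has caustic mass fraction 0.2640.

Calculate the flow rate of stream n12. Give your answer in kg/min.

1910 kg/min

Let n12 be the unknown flow. Total out = 2452 + n12.
caustic balance: 483.04 + 0.350·n12 = 0.264·(2452 + n12)
(0.350 − 0.264)·n12 = 0.264×2452 − 483.04 = 164.28
n12 = 164.28 / 0.086 = 1910.3 kg/min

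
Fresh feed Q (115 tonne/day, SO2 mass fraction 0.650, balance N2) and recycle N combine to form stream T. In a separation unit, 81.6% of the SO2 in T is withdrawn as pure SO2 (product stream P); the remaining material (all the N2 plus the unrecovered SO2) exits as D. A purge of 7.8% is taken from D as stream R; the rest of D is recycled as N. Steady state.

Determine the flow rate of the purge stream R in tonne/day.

41.54 tonne/day

N2 enters only via Q and leaves only via the purge: 115×0.350 = 0.078×(N2 in D), and the separation unit passes all N2, so N2 in T = N2 in D = 516.03 tonne/day.
SO2 in T: m_A = 115×0.650 + (1−0.078)·(1−0.816)·m_A, so m_A = 74.75/0.8304 = 90.022 tonne/day.
D = (1−0.816)×90.022 + 516.03 = 532.59 tonne/day.
Purge R = 0.078×532.59 = 41.542 tonne/day.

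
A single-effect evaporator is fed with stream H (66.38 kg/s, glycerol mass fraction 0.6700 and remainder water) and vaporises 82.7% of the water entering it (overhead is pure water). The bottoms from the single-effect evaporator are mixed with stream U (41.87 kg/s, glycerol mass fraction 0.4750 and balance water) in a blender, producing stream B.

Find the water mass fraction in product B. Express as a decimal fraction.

0.2859

Vapour removed = 0.827×0.330×66.38 = 18.116 kg/s; concentrate = 48.264 kg/s.
water reaching the mixer = 3.7896 (from concentrate) + 41.87×0.525 = 25.771 kg/s.
Product flow = 48.264 + 41.87 = 90.134 kg/s; water fraction = 0.2859.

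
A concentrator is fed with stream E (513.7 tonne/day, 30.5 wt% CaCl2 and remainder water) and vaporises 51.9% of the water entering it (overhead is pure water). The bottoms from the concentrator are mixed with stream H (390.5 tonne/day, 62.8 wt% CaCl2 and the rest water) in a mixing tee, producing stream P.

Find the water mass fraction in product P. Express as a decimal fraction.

0.441

Vapour removed = 0.519×0.695×513.7 = 185.29 tonne/day; concentrate = 328.41 tonne/day.
water reaching the mixer = 171.73 (from concentrate) + 390.5×0.372 = 316.99 tonne/day.
Product flow = 328.41 + 390.5 = 718.91 tonne/day; water fraction = 0.441.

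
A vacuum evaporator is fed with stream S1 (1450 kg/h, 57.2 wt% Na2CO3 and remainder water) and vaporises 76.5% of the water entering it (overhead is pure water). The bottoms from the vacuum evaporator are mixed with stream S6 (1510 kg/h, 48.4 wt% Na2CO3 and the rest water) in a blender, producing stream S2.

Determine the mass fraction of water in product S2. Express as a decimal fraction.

0.372

Vapour removed = 0.765×0.428×1450 = 474.76 kg/h; concentrate = 975.24 kg/h.
water reaching the mixer = 145.84 (from concentrate) + 1510×0.516 = 925 kg/h.
Product flow = 975.24 + 1510 = 2485.2 kg/h; water fraction = 0.372.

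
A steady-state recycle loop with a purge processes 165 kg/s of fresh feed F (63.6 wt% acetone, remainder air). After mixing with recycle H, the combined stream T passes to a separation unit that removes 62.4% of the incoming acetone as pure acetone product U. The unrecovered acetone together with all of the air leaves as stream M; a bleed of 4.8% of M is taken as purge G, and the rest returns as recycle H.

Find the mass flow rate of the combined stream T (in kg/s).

air enters only via F and leaves only via the purge: 165×0.364 = 0.048×(air in M), and the separation unit passes all air, so air in T = air in M = 1251.2 kg/s.
acetone in T: m_A = 165×0.636 + (1−0.048)·(1−0.624)·m_A, so m_A = 104.94/0.6420 = 163.45 kg/s.
T = 163.45 + 1251.2 = 1414.7 kg/s.

1415 kg/s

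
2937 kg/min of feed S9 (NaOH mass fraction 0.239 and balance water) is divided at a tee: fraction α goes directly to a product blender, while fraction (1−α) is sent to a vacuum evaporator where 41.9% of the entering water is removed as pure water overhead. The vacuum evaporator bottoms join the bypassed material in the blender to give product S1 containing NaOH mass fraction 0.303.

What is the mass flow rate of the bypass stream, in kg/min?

991.4 kg/min

All 2937×0.239 = 701.94 kg/min of NaOH reaches S1, so S1 = 701.94/0.303 = 2316.6 kg/min and vapour = 620.36 kg/min.
The evaporator receives (1−α)·2937 of feed at 0.761 water and removes 0.419 of that water:
0.419×0.761×(1−α)×2937 = 620.36
(1−α) = 620.36/936.49 = 0.6624;  α = 0.3376.
Bypass flow = 0.3376×2937 = 991.45 kg/min.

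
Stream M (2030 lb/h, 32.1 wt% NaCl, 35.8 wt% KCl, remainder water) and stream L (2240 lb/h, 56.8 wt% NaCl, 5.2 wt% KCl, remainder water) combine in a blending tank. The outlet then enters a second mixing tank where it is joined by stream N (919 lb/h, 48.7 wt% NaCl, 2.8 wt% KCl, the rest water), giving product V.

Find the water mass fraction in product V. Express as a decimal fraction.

Overall, product flow = 5189 lb/h.
water in = 2030×0.321 + 2240×0.380 + 919×0.485 = 1948.5 lb/h.
water fraction in V = 0.376.

0.376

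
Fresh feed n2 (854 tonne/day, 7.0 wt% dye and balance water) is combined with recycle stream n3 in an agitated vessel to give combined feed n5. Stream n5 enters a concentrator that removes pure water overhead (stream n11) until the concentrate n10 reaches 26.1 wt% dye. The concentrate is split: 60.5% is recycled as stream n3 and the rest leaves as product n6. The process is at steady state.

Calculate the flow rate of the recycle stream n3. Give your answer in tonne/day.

Overall dye balance (none leaves overhead): dye in fresh feed = dye in product, i.e. 854×0.070 = (1−0.605)·n10·0.261.
n10 = 59.78/(0.261×0.395) = 579.85 tonne/day.
Recycle n3 = 0.605×579.85 = 350.81 tonne/day.

350.8 tonne/day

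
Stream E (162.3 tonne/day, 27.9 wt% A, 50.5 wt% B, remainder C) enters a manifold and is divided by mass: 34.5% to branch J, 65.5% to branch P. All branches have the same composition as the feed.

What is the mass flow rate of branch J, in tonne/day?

55.99 tonne/day

Branch J flow = 0.345×162.3 = 55.993 tonne/day.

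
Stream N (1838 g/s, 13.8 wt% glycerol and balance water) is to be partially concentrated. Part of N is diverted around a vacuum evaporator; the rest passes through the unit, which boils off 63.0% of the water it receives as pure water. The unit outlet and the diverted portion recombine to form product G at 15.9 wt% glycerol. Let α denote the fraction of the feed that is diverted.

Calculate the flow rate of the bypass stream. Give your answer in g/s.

1391 g/s

All 1838×0.138 = 253.64 g/s of glycerol reaches G, so G = 253.64/0.159 = 1595.2 g/s and vapour = 242.75 g/s.
The evaporator receives (1−α)·1838 of feed at 0.862 water and removes 0.630 of that water:
0.630×0.862×(1−α)×1838 = 242.75
(1−α) = 242.75/998.14 = 0.2432;  α = 0.7568.
Bypass flow = 0.7568×1838 = 1391 g/s.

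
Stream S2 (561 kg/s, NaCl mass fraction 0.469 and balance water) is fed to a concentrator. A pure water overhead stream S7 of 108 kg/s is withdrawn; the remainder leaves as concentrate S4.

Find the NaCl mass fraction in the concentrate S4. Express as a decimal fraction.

0.581

NaCl is not removed: 561×0.469 = 263.11 kg/s of NaCl enters S4.
Concentrate = 561 − 108 = 453 kg/s.
Mass fraction = 263.11/453 = 0.581.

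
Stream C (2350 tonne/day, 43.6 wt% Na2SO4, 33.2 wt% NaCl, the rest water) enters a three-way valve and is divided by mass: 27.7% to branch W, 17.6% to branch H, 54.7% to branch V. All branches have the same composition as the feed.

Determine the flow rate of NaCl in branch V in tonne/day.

426.8 tonne/day

Branch V total = 0.547×2350 = 1285.5 tonne/day.
NaCl in V = 0.332×1285.5 = 426.77 tonne/day.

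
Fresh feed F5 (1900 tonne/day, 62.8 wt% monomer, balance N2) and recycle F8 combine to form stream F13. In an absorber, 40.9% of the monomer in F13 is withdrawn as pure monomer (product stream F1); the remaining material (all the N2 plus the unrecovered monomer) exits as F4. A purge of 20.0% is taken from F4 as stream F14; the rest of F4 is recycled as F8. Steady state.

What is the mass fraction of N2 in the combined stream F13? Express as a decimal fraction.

N2 enters only via F5 and leaves only via the purge: 1900×0.372 = 0.200×(N2 in F4), and the absorber passes all N2, so N2 in F13 = N2 in F4 = 3534 tonne/day.
monomer in F13: m_A = 1900×0.628 + (1−0.200)·(1−0.409)·m_A, so m_A = 1193.2/0.5272 = 2263.3 tonne/day.
F13 = 2263.3 + 3534 = 5797.3 tonne/day.
N2 fraction in F13 = 3534/5797.3 = 0.610.

0.610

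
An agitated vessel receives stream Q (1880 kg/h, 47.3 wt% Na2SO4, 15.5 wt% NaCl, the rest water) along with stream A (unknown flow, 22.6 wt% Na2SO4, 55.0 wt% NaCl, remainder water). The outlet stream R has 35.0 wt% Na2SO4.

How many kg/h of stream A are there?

1865 kg/h

Let A be the unknown flow. Total out = 1880 + A.
Na2SO4 balance: 889.24 + 0.226·A = 0.350·(1880 + A)
(0.226 − 0.350)·A = 0.350×1880 − 889.24 = -231.24
A = -231.24 / -0.124 = 1864.8 kg/h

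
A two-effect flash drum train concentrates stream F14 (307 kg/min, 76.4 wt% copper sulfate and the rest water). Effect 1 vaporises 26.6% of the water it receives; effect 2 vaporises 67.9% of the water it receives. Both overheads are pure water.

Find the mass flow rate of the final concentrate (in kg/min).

251.6 kg/min

water in feed = 307×0.236 = 72.452 kg/min.
After stage 1: water left = (1−0.266)×72.452 = 53.18; stream total = 287.73 kg/min.
After stage 2: water left = (1−0.679)×53.18 = 17.071; final concentrate = 251.62 kg/min.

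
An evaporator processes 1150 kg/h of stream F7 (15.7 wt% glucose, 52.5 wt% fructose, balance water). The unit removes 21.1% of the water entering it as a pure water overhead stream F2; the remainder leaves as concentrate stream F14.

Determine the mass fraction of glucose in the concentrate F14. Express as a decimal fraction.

glucose is not removed: 1150×0.157 = 180.55 kg/h of glucose enters F14.
water entering = 1150×0.318 = 365.7 kg/h; overhead removed = 0.211×365.7 = 77.163 kg/h.
Concentrate = 1150 − 77.163 = 1072.8 kg/h.
Mass fraction = 180.55/1072.8 = 0.1683.

0.1683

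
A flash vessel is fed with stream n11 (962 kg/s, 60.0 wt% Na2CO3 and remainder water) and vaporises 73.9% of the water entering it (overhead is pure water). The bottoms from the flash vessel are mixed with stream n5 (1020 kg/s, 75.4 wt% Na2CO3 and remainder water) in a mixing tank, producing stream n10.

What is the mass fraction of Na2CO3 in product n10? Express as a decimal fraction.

Vapour removed = 0.739×0.400×962 = 284.37 kg/s; concentrate = 677.63 kg/s.
Na2CO3 reaching the mixer = 577.2 (from concentrate) + 1020×0.754 = 1346.3 kg/s.
Product flow = 677.63 + 1020 = 1697.6 kg/s; Na2CO3 fraction = 0.7930.

0.7930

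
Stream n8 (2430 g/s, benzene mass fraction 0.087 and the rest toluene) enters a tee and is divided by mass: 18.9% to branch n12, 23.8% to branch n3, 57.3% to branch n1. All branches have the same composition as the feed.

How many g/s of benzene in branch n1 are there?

121.1 g/s

Branch n1 total = 0.573×2430 = 1392.4 g/s.
benzene in n1 = 0.087×1392.4 = 121.14 g/s.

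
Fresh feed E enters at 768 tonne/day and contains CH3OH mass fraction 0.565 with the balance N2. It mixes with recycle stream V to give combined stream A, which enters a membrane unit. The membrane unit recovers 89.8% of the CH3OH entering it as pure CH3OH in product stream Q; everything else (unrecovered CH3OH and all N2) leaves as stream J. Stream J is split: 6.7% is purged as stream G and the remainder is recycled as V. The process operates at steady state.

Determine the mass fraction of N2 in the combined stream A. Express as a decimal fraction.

0.912

N2 enters only via E and leaves only via the purge: 768×0.435 = 0.067×(N2 in J), and the membrane unit passes all N2, so N2 in A = N2 in J = 4986.3 tonne/day.
CH3OH in A: m_A = 768×0.565 + (1−0.067)·(1−0.898)·m_A, so m_A = 433.92/0.9048 = 479.56 tonne/day.
A = 479.56 + 4986.3 = 5465.8 tonne/day.
N2 fraction in A = 4986.3/5465.8 = 0.912.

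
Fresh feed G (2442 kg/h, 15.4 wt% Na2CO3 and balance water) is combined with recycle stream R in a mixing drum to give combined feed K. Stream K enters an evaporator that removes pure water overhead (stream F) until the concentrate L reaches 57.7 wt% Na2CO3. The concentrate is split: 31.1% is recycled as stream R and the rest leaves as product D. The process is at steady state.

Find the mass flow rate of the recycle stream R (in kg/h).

Overall Na2CO3 balance (none leaves overhead): Na2CO3 in fresh feed = Na2CO3 in product, i.e. 2442×0.154 = (1−0.311)·L·0.577.
L = 376.07/(0.577×0.689) = 945.96 kg/h.
Recycle R = 0.311×945.96 = 294.19 kg/h.

294.2 kg/h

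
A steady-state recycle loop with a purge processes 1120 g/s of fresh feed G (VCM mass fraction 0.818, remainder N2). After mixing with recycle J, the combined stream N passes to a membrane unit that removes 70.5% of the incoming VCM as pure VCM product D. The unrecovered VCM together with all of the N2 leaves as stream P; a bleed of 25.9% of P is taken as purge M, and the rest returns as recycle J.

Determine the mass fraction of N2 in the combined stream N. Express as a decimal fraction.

N2 enters only via G and leaves only via the purge: 1120×0.182 = 0.259×(N2 in P), and the membrane unit passes all N2, so N2 in N = N2 in P = 787.03 g/s.
VCM in N: m_A = 1120×0.818 + (1−0.259)·(1−0.705)·m_A, so m_A = 916.16/0.7814 = 1172.5 g/s.
N = 1172.5 + 787.03 = 1959.5 g/s.
N2 fraction in N = 787.03/1959.5 = 0.402.

0.402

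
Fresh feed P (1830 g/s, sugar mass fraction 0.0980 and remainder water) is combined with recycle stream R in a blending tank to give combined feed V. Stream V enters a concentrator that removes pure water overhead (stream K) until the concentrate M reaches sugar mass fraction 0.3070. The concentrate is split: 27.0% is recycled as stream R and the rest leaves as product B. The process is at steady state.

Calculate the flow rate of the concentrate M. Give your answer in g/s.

800.2 g/s

Overall sugar balance (none leaves overhead): sugar in fresh feed = sugar in product, i.e. 1830×0.098 = (1−0.270)·M·0.307.
M = 179.34/(0.307×0.730) = 800.23 g/s.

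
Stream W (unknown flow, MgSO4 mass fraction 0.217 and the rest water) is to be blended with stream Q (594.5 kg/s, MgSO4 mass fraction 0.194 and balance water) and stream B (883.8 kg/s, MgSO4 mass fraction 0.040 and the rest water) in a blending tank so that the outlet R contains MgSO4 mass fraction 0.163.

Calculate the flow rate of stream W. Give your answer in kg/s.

1672 kg/s

Let W be the unknown flow. Total out = 1478.3 + W.
MgSO4 balance: 150.69 + 0.217·W = 0.163·(1478.3 + W)
(0.217 − 0.163)·W = 0.163×1478.3 − 150.69 = 90.278
W = 90.278 / 0.054 = 1671.8 kg/s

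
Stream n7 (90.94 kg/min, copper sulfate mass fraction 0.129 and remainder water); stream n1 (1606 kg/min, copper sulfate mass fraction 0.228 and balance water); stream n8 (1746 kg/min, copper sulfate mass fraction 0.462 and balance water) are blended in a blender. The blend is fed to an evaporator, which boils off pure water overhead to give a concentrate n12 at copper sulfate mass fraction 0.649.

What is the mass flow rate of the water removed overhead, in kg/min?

1618 kg/min

copper sulfate entering = 90.94×0.129 + 1606×0.228 + 1746×0.462 = 1184.6 kg/min.
All copper sulfate reports to n12, so n12 = 1184.6/0.649 = 1825.2 kg/min.
Total feed = 3442.9 kg/min; overhead = 3442.9 − 1825.2 = 1617.7 kg/min.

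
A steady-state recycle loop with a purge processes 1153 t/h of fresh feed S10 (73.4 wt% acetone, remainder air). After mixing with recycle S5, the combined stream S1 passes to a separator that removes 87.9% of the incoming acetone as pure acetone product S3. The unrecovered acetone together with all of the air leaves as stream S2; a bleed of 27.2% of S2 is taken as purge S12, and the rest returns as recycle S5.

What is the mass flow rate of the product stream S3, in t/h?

acetone in S1: m_A = 1153×0.734 + (1−0.272)·(1−0.879)·m_A, so m_A = 846.3/0.9119 = 928.05 t/h.
Product S3 = 0.879×928.05 = 815.76 t/h.

815.8 t/h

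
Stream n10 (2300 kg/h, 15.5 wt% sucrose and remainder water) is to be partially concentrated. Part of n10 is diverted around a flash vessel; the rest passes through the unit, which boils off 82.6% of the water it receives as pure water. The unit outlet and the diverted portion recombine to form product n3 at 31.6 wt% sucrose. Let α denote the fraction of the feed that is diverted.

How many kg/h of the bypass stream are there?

All 2300×0.155 = 356.5 kg/h of sucrose reaches n3, so n3 = 356.5/0.316 = 1128.2 kg/h and vapour = 1171.8 kg/h.
The evaporator receives (1−α)·2300 of feed at 0.845 water and removes 0.826 of that water:
0.826×0.845×(1−α)×2300 = 1171.8
(1−α) = 1171.8/1605.3 = 0.7300;  α = 0.2700.
Bypass flow = 0.2700×2300 = 621.08 kg/h.

621.1 kg/h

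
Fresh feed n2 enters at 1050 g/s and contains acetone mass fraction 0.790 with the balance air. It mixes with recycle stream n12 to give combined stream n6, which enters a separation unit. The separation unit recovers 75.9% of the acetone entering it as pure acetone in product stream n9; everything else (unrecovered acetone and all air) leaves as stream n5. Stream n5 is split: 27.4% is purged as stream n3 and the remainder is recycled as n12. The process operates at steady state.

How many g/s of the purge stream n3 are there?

air enters only via n2 and leaves only via the purge: 1050×0.210 = 0.274×(air in n5), and the separation unit passes all air, so air in n6 = air in n5 = 804.74 g/s.
acetone in n6: m_A = 1050×0.790 + (1−0.274)·(1−0.759)·m_A, so m_A = 829.5/0.8250 = 1005.4 g/s.
n5 = (1−0.759)×1005.4 + 804.74 = 1047 g/s.
Purge n3 = 0.274×1047 = 286.89 g/s.

286.9 g/s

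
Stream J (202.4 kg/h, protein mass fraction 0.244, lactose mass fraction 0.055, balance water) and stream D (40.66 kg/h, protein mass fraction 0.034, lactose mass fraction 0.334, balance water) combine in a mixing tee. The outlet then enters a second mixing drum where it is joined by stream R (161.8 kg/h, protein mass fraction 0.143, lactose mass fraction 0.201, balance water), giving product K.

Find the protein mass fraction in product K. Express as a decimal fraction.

Overall, product flow = 404.86 kg/h.
protein in = 202.4×0.244 + 40.66×0.034 + 161.8×0.143 = 73.905 kg/h.
protein fraction in K = 0.183.

0.183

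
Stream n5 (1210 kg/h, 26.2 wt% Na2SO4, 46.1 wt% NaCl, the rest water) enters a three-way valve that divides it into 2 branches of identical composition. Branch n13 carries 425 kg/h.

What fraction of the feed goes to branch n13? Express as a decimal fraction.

0.351

Fraction to n13 = 425/1210 = 0.3512.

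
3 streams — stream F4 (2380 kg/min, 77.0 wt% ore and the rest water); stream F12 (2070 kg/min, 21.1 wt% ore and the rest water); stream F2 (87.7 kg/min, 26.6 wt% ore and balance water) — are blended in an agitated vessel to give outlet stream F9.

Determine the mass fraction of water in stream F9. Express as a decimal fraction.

0.495

Total flow out = 2380 + 2070 + 87.7 = 4537.7 kg/min.
water in = 2380×0.230 + 2070×0.789 + 87.7×0.734 = 2245 kg/min.
water mass fraction in F9 = 2245/4537.7 = 0.495.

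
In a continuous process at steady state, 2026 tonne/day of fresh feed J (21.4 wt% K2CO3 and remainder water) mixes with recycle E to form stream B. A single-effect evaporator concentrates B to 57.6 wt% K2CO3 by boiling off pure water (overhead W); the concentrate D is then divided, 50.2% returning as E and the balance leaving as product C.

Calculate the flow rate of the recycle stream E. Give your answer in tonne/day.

Overall K2CO3 balance (none leaves overhead): K2CO3 in fresh feed = K2CO3 in product, i.e. 2026×0.214 = (1−0.502)·D·0.576.
D = 433.56/(0.576×0.498) = 1511.5 tonne/day.
Recycle E = 0.502×1511.5 = 758.76 tonne/day.

758.8 tonne/day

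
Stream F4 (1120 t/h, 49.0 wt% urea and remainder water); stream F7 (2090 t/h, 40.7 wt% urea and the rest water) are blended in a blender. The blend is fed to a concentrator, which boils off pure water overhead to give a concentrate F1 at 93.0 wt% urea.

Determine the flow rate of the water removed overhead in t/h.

urea entering = 1120×0.490 + 2090×0.407 = 1399.4 t/h.
All urea reports to F1, so F1 = 1399.4/0.930 = 1504.8 t/h.
Total feed = 3210 t/h; overhead = 3210 − 1504.8 = 1705.2 t/h.

1705 t/h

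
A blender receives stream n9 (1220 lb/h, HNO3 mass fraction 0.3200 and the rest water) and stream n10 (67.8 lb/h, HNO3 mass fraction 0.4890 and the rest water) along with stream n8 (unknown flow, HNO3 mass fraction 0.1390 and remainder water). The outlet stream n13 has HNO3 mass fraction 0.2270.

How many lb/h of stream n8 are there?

1491 lb/h

Let n8 be the unknown flow. Total out = 1287.8 + n8.
HNO3 balance: 423.55 + 0.139·n8 = 0.227·(1287.8 + n8)
(0.139 − 0.227)·n8 = 0.227×1287.8 − 423.55 = -131.22
n8 = -131.22 / -0.088 = 1491.2 lb/h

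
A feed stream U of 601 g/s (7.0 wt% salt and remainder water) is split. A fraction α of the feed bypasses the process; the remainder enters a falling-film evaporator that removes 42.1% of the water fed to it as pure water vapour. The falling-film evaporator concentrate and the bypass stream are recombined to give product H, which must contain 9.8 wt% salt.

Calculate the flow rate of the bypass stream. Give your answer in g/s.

162.4 g/s

All 601×0.070 = 42.07 g/s of salt reaches H, so H = 42.07/0.098 = 429.29 g/s and vapour = 171.71 g/s.
The evaporator receives (1−α)·601 of feed at 0.930 water and removes 0.421 of that water:
0.421×0.930×(1−α)×601 = 171.71
(1−α) = 171.71/235.31 = 0.7297;  α = 0.2703.
Bypass flow = 0.2703×601 = 162.43 g/s.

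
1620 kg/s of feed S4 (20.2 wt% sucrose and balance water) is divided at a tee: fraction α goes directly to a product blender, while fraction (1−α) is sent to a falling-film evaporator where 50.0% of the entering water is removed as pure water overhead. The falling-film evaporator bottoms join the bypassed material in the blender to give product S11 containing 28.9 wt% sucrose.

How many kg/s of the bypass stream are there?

All 1620×0.202 = 327.24 kg/s of sucrose reaches S11, so S11 = 327.24/0.289 = 1132.3 kg/s and vapour = 487.68 kg/s.
The evaporator receives (1−α)·1620 of feed at 0.798 water and removes 0.500 of that water:
0.500×0.798×(1−α)×1620 = 487.68
(1−α) = 487.68/646.38 = 0.7545;  α = 0.2455.
Bypass flow = 0.2455×1620 = 397.74 kg/s.

397.7 kg/s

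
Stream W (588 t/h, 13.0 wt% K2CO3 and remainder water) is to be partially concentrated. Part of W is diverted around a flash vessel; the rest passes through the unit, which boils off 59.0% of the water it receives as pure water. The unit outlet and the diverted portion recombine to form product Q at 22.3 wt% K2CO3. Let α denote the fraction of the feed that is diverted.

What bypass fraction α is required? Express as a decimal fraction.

All 588×0.130 = 76.44 t/h of K2CO3 reaches Q, so Q = 76.44/0.223 = 342.78 t/h and vapour = 245.22 t/h.
The evaporator receives (1−α)·588 of feed at 0.870 water and removes 0.590 of that water:
0.590×0.870×(1−α)×588 = 245.22
(1−α) = 245.22/301.82 = 0.8125;  α = 0.1875.

0.188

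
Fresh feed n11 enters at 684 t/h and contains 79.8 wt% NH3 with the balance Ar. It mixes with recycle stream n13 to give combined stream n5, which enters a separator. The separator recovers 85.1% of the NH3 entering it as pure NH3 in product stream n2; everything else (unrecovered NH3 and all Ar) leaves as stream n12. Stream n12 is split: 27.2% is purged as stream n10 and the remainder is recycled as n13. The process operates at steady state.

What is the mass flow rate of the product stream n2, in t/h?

NH3 in n5: m_A = 684×0.798 + (1−0.272)·(1−0.851)·m_A, so m_A = 545.83/0.8915 = 612.24 t/h.
Product n2 = 0.851×612.24 = 521.02 t/h.

521 t/h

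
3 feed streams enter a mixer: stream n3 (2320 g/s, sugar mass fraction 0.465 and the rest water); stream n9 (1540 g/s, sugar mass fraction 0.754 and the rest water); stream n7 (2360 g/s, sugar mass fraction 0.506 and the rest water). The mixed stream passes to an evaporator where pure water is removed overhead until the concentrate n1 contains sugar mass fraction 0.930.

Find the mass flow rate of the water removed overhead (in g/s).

2527 g/s

sugar entering = 2320×0.465 + 1540×0.754 + 2360×0.506 = 3434.1 g/s.
All sugar reports to n1, so n1 = 3434.1/0.930 = 3692.6 g/s.
Total feed = 6220 g/s; overhead = 6220 − 3692.6 = 2527.4 g/s.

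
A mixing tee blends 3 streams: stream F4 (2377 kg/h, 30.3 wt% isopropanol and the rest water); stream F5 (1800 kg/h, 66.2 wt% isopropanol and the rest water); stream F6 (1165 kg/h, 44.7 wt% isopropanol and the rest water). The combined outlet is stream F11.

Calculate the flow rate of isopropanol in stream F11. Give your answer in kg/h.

2433 kg/h

isopropanol out = isopropanol in = 2377×0.303 + 1800×0.662 + 1165×0.447 = 2432.6 kg/h.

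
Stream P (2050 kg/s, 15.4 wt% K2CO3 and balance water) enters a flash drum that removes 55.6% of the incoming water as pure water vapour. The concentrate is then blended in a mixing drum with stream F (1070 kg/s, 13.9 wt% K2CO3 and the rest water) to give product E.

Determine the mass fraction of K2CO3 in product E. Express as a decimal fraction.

0.215

Vapour removed = 0.556×0.846×2050 = 964.27 kg/s; concentrate = 1085.7 kg/s.
K2CO3 reaching the mixer = 315.7 (from concentrate) + 1070×0.139 = 464.43 kg/s.
Product flow = 1085.7 + 1070 = 2155.7 kg/s; K2CO3 fraction = 0.215.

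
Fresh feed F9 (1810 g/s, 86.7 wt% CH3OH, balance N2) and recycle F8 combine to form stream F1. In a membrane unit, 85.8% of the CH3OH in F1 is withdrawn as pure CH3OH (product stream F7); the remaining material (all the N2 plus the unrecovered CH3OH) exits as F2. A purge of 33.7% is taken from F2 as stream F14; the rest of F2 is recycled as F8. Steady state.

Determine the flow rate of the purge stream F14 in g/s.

323.6 g/s

N2 enters only via F9 and leaves only via the purge: 1810×0.133 = 0.337×(N2 in F2), and the membrane unit passes all N2, so N2 in F1 = N2 in F2 = 714.33 g/s.
CH3OH in F1: m_A = 1810×0.867 + (1−0.337)·(1−0.858)·m_A, so m_A = 1569.3/0.9059 = 1732.4 g/s.
F2 = (1−0.858)×1732.4 + 714.33 = 960.33 g/s.
Purge F14 = 0.337×960.33 = 323.63 g/s.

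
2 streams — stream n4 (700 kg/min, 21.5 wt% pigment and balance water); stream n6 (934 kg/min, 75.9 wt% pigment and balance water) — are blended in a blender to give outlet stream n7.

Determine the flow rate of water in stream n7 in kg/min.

774.6 kg/min

water out = water in = 700×0.785 + 934×0.241 = 774.59 kg/min.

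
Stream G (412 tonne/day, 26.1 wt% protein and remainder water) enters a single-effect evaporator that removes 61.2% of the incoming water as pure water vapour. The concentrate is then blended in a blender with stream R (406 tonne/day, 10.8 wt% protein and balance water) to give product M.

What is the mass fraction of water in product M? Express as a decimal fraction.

0.760

Vapour removed = 0.612×0.739×412 = 186.33 tonne/day; concentrate = 225.67 tonne/day.
water reaching the mixer = 118.13 (from concentrate) + 406×0.892 = 480.29 tonne/day.
Product flow = 225.67 + 406 = 631.67 tonne/day; water fraction = 0.760.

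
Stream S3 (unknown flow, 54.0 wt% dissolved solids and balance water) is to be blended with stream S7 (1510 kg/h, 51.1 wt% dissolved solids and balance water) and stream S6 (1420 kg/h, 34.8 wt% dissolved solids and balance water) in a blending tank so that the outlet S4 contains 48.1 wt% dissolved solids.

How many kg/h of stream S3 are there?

2433 kg/h

Let S3 be the unknown flow. Total out = 2930 + S3.
dissolved solids balance: 1265.8 + 0.540·S3 = 0.481·(2930 + S3)
(0.540 − 0.481)·S3 = 0.481×2930 − 1265.8 = 143.56
S3 = 143.56 / 0.059 = 2433.2 kg/h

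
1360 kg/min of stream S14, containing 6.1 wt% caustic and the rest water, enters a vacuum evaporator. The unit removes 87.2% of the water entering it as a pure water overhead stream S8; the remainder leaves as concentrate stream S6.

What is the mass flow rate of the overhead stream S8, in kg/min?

1114 kg/min

water entering = 1360×0.939 = 1277 kg/min; overhead removed = 0.872×1277 = 1113.6 kg/min.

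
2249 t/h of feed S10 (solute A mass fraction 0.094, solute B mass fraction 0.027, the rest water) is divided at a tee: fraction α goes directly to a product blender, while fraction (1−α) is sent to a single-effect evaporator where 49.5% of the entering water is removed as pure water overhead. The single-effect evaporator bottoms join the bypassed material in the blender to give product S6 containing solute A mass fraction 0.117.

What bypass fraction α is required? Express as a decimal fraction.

All 2249×0.094 = 211.41 t/h of solute A reaches S6, so S6 = 211.41/0.117 = 1806.9 t/h and vapour = 442.11 t/h.
The evaporator receives (1−α)·2249 of feed at 0.879 water and removes 0.495 of that water:
0.495×0.879×(1−α)×2249 = 442.11
(1−α) = 442.11/978.55 = 0.4518;  α = 0.5482.

0.548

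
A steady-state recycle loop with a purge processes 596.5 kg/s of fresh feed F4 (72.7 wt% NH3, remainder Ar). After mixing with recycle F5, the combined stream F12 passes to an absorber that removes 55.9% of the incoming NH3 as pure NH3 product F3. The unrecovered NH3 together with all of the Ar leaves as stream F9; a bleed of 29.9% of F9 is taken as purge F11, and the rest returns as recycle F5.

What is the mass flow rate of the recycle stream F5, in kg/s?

575.8 kg/s

Ar enters only via F4 and leaves only via the purge: 596.5×0.273 = 0.299×(Ar in F9), and the absorber passes all Ar, so Ar in F12 = Ar in F9 = 544.63 kg/s.
NH3 in F12: m_A = 596.5×0.727 + (1−0.299)·(1−0.559)·m_A, so m_A = 433.66/0.6909 = 627.7 kg/s.
F9 = (1−0.559)×627.7 + 544.63 = 821.45 kg/s.
Recycle F5 = (1−0.299)×821.45 = 575.84 kg/s.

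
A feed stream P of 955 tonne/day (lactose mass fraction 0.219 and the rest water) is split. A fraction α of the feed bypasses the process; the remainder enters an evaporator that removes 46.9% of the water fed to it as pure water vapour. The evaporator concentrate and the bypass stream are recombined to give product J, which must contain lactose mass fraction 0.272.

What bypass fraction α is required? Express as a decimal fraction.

0.468

All 955×0.219 = 209.15 tonne/day of lactose reaches J, so J = 209.15/0.272 = 768.92 tonne/day and vapour = 186.08 tonne/day.
The evaporator receives (1−α)·955 of feed at 0.781 water and removes 0.469 of that water:
0.469×0.781×(1−α)×955 = 186.08
(1−α) = 186.08/349.81 = 0.5320;  α = 0.4680.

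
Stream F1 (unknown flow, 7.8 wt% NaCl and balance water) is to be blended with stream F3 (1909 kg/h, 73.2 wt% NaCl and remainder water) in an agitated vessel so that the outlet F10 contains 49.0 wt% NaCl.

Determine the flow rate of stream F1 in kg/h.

Let F1 be the unknown flow. Total out = 1909 + F1.
NaCl balance: 1397.4 + 0.078·F1 = 0.490·(1909 + F1)
(0.078 − 0.490)·F1 = 0.490×1909 − 1397.4 = -461.98
F1 = -461.98 / -0.412 = 1121.3 kg/h

1121 kg/h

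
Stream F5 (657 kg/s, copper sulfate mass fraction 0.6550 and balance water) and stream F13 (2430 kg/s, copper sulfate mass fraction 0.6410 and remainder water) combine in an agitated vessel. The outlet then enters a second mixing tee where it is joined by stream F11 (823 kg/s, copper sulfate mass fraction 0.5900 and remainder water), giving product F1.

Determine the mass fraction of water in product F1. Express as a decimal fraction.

Overall, product flow = 3910 kg/s.
water in = 657×0.345 + 2430×0.359 + 823×0.410 = 1436.5 kg/s.
water fraction in F1 = 0.3674.

0.3674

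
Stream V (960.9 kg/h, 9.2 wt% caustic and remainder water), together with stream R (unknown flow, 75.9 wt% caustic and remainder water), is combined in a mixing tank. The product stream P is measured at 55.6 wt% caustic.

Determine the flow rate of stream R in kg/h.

Let R be the unknown flow. Total out = 960.9 + R.
caustic balance: 88.403 + 0.759·R = 0.556·(960.9 + R)
(0.759 − 0.556)·R = 0.556×960.9 − 88.403 = 445.86
R = 445.86 / 0.203 = 2196.3 kg/h

2196 kg/h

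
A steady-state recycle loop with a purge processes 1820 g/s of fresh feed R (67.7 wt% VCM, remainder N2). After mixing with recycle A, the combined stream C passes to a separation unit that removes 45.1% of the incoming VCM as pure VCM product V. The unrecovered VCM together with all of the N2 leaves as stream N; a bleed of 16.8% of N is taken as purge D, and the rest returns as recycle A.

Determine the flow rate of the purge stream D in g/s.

N2 enters only via R and leaves only via the purge: 1820×0.323 = 0.168×(N2 in N), and the separation unit passes all N2, so N2 in C = N2 in N = 3499.2 g/s.
VCM in C: m_A = 1820×0.677 + (1−0.168)·(1−0.451)·m_A, so m_A = 1232.1/0.5432 = 2268.2 g/s.
N = (1−0.451)×2268.2 + 3499.2 = 4744.4 g/s.
Purge D = 0.168×4744.4 = 797.06 g/s.

797.1 g/s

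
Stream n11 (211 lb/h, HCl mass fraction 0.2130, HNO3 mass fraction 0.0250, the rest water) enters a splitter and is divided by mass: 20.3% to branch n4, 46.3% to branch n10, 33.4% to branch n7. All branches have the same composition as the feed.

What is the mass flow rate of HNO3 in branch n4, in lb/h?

Branch n4 total = 0.203×211 = 42.833 lb/h.
HNO3 in n4 = 0.025×42.833 = 1.0708 lb/h.

1.071 lb/h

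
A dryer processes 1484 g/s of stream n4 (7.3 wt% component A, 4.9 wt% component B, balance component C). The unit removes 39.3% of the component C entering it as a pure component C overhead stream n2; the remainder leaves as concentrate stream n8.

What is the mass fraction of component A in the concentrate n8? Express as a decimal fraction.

0.111

component A is not removed: 1484×0.073 = 108.33 g/s of component A enters n8.
component C entering = 1484×0.878 = 1303 g/s; overhead removed = 0.393×1303 = 512.06 g/s.
Concentrate = 1484 − 512.06 = 971.94 g/s.
Mass fraction = 108.33/971.94 = 0.111.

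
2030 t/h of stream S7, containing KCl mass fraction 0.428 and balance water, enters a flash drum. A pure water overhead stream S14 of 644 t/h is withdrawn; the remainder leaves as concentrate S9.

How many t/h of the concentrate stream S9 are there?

Concentrate = 2030 − 644 = 1386 t/h.

1386 t/h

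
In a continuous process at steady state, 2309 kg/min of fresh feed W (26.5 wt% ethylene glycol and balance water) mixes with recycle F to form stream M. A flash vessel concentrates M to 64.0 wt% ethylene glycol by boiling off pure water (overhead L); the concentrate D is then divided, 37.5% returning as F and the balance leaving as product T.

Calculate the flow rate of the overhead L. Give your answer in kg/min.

Overall ethylene glycol balance (none leaves overhead): ethylene glycol in fresh feed = ethylene glycol in product, i.e. 2309×0.265 = (1−0.375)·D·0.640.
D = 611.88/(0.640×0.625) = 1529.7 kg/min.
Recycle F = 0.375×1529.7 = 573.64 kg/min.
Combined feed M = 2309 + 573.64 = 2882.6 kg/min.
Overhead L = M − D = 2882.6 − 1529.7 = 1352.9 kg/min.

1353 kg/min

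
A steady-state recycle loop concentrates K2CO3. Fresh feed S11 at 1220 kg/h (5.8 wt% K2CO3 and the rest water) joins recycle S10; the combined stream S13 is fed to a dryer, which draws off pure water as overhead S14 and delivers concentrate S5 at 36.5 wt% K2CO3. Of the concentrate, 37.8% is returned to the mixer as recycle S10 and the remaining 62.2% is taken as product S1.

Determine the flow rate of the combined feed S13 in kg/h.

Overall K2CO3 balance (none leaves overhead): K2CO3 in fresh feed = K2CO3 in product, i.e. 1220×0.058 = (1−0.378)·S5·0.365.
S5 = 70.76/(0.365×0.622) = 311.68 kg/h.
Recycle S10 = 0.378×311.68 = 117.81 kg/h.
Combined feed S13 = 1220 + 117.81 = 1337.8 kg/h.

1338 kg/h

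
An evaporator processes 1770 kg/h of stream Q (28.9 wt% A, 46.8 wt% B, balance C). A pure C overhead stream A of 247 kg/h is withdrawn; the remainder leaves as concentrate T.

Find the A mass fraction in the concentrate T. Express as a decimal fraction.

0.336

A is not removed: 1770×0.289 = 511.53 kg/h of A enters T.
Concentrate = 1770 − 247 = 1523 kg/h.
Mass fraction = 511.53/1523 = 0.336.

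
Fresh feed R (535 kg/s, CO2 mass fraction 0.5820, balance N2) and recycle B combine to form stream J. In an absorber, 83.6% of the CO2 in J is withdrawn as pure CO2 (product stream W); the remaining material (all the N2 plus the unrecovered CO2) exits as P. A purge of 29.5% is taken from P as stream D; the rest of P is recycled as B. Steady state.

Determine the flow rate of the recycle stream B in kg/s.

575.1 kg/s

N2 enters only via R and leaves only via the purge: 535×0.418 = 0.295×(N2 in P), and the absorber passes all N2, so N2 in J = N2 in P = 758.07 kg/s.
CO2 in J: m_A = 535×0.582 + (1−0.295)·(1−0.836)·m_A, so m_A = 311.37/0.8844 = 352.08 kg/s.
P = (1−0.836)×352.08 + 758.07 = 815.81 kg/s.
Recycle B = (1−0.295)×815.81 = 575.14 kg/s.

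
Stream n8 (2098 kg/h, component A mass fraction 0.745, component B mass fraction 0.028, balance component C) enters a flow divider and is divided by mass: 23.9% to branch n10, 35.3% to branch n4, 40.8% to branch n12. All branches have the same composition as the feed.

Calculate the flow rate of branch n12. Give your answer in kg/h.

856 kg/h

Branch n12 flow = 0.408×2098 = 855.98 kg/h.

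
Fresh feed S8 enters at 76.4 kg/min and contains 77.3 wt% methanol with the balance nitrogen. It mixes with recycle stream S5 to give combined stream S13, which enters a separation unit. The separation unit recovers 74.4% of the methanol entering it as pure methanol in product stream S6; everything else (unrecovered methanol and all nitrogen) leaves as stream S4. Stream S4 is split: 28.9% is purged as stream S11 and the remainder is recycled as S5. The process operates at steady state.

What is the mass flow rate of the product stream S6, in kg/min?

53.72 kg/min

methanol in S13: m_A = 76.4×0.773 + (1−0.289)·(1−0.744)·m_A, so m_A = 59.057/0.8180 = 72.198 kg/min.
Product S6 = 0.744×72.198 = 53.716 kg/min.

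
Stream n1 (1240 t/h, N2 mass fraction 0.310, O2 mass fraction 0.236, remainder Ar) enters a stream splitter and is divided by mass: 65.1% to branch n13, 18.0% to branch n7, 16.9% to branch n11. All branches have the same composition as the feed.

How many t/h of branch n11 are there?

Branch n11 flow = 0.169×1240 = 209.56 t/h.

209.6 t/h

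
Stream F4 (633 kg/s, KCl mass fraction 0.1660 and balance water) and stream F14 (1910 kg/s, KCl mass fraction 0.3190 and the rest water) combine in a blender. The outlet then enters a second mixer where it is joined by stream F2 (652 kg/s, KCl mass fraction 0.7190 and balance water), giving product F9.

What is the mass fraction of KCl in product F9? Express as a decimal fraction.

0.3703

Overall, product flow = 3195 kg/s.
KCl in = 633×0.166 + 1910×0.319 + 652×0.719 = 1183.2 kg/s.
KCl fraction in F9 = 0.3703.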